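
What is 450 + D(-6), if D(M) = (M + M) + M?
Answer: 432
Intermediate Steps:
D(M) = 3*M (D(M) = 2*M + M = 3*M)
450 + D(-6) = 450 + 3*(-6) = 450 - 18 = 432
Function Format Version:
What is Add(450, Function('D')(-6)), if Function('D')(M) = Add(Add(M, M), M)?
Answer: 432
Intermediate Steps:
Function('D')(M) = Mul(3, M) (Function('D')(M) = Add(Mul(2, M), M) = Mul(3, M))
Add(450, Function('D')(-6)) = Add(450, Mul(3, -6)) = Add(450, -18) = 432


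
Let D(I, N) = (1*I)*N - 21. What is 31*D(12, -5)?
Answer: -2511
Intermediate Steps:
D(I, N) = -21 + I*N (D(I, N) = I*N - 21 = -21 + I*N)
31*D(12, -5) = 31*(-21 + 12*(-5)) = 31*(-21 - 60) = 31*(-81) = -2511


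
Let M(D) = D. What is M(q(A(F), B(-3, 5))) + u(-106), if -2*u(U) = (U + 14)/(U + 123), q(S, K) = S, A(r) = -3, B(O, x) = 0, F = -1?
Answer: -5/17 ≈ -0.29412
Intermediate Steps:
u(U) = -(14 + U)/(2*(123 + U)) (u(U) = -(U + 14)/(2*(U + 123)) = -(14 + U)/(2*(123 + U)))
M(q(A(F), B(-3, 5))) + u(-106) = -3 + (-14 - 1*(-106))/(2*(123 - 106)) = -3 + (1/2)*(-14 + 106)/17 = -3 + (1/2)*(1/17)*92 = -3 + 46/17 = -5/17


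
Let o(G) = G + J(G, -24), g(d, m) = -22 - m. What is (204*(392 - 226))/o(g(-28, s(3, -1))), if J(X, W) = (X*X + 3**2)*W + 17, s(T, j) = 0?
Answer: -33864/11837 ≈ -2.8609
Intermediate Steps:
J(X, W) = 17 + W*(9 + X**2) (J(X, W) = (X**2 + 9)*W + 17 = (9 + X**2)*W + 17 = W*(9 + X**2) + 17 = 17 + W*(9 + X**2))
o(G) = -199 + G - 24*G**2 (o(G) = G + (17 + 9*(-24) - 24*G**2) = G + (17 - 216 - 24*G**2) = G + (-199 - 24*G**2) = -199 + G - 24*G**2)
(204*(392 - 226))/o(g(-28, s(3, -1))) = (204*(392 - 226))/(-199 + (-22 - 1*0) - 24*(-22 - 1*0)**2) = (204*166)/(-199 + (-22 + 0) - 24*(-22 + 0)**2) = 33864/(-199 - 22 - 24*(-22)**2) = 33864/(-199 - 22 - 24*484) = 33864/(-199 - 22 - 11616) = 33864/(-11837) = 33864*(-1/11837) = -33864/11837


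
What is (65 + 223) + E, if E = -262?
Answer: 26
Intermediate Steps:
(65 + 223) + E = (65 + 223) - 262 = 288 - 262 = 26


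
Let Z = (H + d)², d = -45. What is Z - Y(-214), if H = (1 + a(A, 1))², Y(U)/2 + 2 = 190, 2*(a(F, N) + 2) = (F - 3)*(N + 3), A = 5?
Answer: 920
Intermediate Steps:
a(F, N) = -2 + (-3 + F)*(3 + N)/2 (a(F, N) = -2 + ((F - 3)*(N + 3))/2 = -2 + ((-3 + F)*(3 + N))/2 = -2 + (-3 + F)*(3 + N)/2)
Y(U) = 376 (Y(U) = -4 + 2*190 = -4 + 380 = 376)
H = 9 (H = (1 + (-13/2 - 3/2*1 + (3/2)*5 + (½)*5*1))² = (1 + (-13/2 - 3/2 + 15/2 + 5/2))² = (1 + 2)² = 3² = 9)
Z = 1296 (Z = (9 - 45)² = (-36)² = 1296)
Z - Y(-214) = 1296 - 1*376 = 1296 - 376 = 920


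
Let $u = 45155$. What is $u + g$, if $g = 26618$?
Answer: $71773$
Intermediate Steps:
$u + g = 45155 + 26618 = 71773$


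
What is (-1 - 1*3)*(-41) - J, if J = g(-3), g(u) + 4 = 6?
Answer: 162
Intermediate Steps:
g(u) = 2 (g(u) = -4 + 6 = 2)
J = 2
(-1 - 1*3)*(-41) - J = (-1 - 1*3)*(-41) - 1*2 = (-1 - 3)*(-41) - 2 = -4*(-41) - 2 = 164 - 2 = 162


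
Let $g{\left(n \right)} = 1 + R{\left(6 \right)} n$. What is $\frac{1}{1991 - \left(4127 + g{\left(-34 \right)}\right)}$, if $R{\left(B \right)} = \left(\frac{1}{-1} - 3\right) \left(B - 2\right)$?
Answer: $- \frac{1}{2681} \approx -0.000373$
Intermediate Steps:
$R{\left(B \right)} = 8 - 4 B$ ($R{\left(B \right)} = \left(-1 - 3\right) \left(-2 + B\right) = - 4 \left(-2 + B\right) = 8 - 4 B$)
$g{\left(n \right)} = 1 - 16 n$ ($g{\left(n \right)} = 1 + \left(8 - 24\right) n = 1 - 16 n$)
$\frac{1}{1991 - \left(4127 + g{\left(-34 \right)}\right)} = \frac{1}{1991 - \left(4128 + 544\right)} = \frac{1}{1991 - 4672} = \frac{1}{-2681} = - \frac{1}{2681}$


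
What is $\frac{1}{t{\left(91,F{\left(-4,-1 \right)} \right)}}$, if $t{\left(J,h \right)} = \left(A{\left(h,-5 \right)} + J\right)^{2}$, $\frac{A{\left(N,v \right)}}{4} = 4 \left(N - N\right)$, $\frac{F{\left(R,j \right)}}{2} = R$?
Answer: $\frac{1}{8281} \approx 0.00012076$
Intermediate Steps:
$F{\left(R,j \right)} = 2 R$
$A{\left(N,v \right)} = 0$ ($A{\left(N,v \right)} = 4 \cdot 4 \left(N - N\right) = 4 \cdot 4 \cdot 0 = 4 \cdot 0 = 0$)
$t{\left(J,h \right)} = J^{2}$ ($t{\left(J,h \right)} = \left(0 + J\right)^{2} = J^{2}$)
$\frac{1}{t{\left(91,F{\left(-4,-1 \right)} \right)}} = \frac{1}{91^{2}} = \frac{1}{8281}$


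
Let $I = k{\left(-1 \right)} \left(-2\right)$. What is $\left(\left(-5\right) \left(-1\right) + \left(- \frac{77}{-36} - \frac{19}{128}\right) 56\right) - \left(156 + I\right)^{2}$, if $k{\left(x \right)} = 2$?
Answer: $- \frac{3310205}{144} \approx -22988.0$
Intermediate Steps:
$I = -4$ ($I = 2 \left(-2\right) = -4$)
$\left(\left(-5\right) \left(-1\right) + \left(- \frac{77}{-36} - \frac{19}{128}\right) 56\right) - \left(156 + I\right)^{2} = \left(\left(-5\right) \left(-1\right) + \left(- \frac{77}{-36} - \frac{19}{128}\right) 56\right) - \left(156 - 4\right)^{2} = \left(5 + \left(\left(-77\right) \left(- \frac{1}{36}\right) - \frac{19}{128}\right) 56\right) - 152^{2} = \left(5 + \left(\frac{77}{36} - \frac{19}{128}\right) 56\right) - 23104 = \left(5 + \frac{2293}{1152} \cdot 56\right) - 23104 = \left(5 + \frac{16051}{144}\right) - 23104 = \frac{16771}{144} - 23104 = - \frac{3310205}{144}$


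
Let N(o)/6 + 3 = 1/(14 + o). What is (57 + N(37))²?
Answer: 442225/289 ≈ 1530.2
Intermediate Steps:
N(o) = -18 + 6/(14 + o)
(57 + N(37))² = (57 + 6*(-41 - 3*37)/(14 + 37))² = (57 + 6*(-41 - 111)/51)² = (57 + 6*(1/51)*(-152))² = (57 - 304/17)² = (665/17)² = 442225/289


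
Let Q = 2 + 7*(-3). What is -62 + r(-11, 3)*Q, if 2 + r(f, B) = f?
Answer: 185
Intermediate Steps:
r(f, B) = -2 + f
Q = -19 (Q = 2 - 21 = -19)
-62 + r(-11, 3)*Q = -62 + (-2 - 11)*(-19) = -62 - 13*(-19) = -62 + 247 = 185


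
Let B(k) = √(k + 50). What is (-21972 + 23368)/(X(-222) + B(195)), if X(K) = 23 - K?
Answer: 349/61 - 349*√5/2135 ≈ 5.3558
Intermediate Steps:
B(k) = √(50 + k)
(-21972 + 23368)/(X(-222) + B(195)) = (-21972 + 23368)/((23 - 1*(-222)) + √(50 + 195)) = 1396/((23 + 222) + √245) = 1396/(245 + 7*√5)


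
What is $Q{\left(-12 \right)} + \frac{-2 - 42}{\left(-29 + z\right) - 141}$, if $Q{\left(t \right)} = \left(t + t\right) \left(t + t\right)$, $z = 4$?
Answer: $\frac{47830}{83} \approx 576.26$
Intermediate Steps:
$Q{\left(t \right)} = 4 t^{2}$ ($Q{\left(t \right)} = 2 t 2 t = 4 t^{2}$)
$Q{\left(-12 \right)} + \frac{-2 - 42}{\left(-29 + z\right) - 141} = 4 \left(-12\right)^{2} + \frac{-2 - 42}{\left(-29 + 4\right) - 141} = 4 \cdot 144 - \frac{44}{-25 - 141} = 576 - \frac{44}{-166} = 576 - - \frac{22}{83} = 576 + \frac{22}{83} = \frac{47830}{83}$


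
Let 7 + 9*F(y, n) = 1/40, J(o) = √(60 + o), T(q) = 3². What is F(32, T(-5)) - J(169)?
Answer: -31/40 - √229 ≈ -15.908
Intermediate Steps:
T(q) = 9
F(y, n) = -31/40 (F(y, n) = -7/9 + (⅑)/40 = -7/9 + (⅑)*(1/40) = -7/9 + 1/360 = -31/40)
F(32, T(-5)) - J(169) = -31/40 - √(60 + 169) = -31/40 - √229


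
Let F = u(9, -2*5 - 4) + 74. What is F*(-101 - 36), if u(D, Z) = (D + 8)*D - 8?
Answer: -30003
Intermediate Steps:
u(D, Z) = -8 + D*(8 + D) (u(D, Z) = (8 + D)*D - 8 = D*(8 + D) - 8 = -8 + D*(8 + D))
F = 219 (F = (-8 + 9² + 8*9) + 74 = (-8 + 81 + 72) + 74 = 145 + 74 = 219)
F*(-101 - 36) = 219*(-101 - 36) = 219*(-137) = -30003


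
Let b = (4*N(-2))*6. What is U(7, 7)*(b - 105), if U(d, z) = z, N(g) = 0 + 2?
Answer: -399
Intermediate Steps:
N(g) = 2
b = 48 (b = (4*2)*6 = 8*6 = 48)
U(7, 7)*(b - 105) = 7*(48 - 105) = 7*(-57) = -399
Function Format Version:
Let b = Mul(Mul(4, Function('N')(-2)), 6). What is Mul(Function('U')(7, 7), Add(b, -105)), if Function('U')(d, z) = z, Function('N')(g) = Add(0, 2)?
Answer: -399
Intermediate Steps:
Function('N')(g) = 2
b = 48 (b = Mul(Mul(4, 2), 6) = Mul(8, 6) = 48)
Mul(Function('U')(7, 7), Add(b, -105)) = Mul(7, Add(48, -105)) = Mul(7, -57) = -399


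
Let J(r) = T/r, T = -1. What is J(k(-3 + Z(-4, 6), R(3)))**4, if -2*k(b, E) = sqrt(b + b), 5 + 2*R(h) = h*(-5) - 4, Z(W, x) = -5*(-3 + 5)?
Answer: 4/169 ≈ 0.023669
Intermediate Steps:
Z(W, x) = -10 (Z(W, x) = -5*2 = -10)
R(h) = -9/2 - 5*h/2 (R(h) = -5/2 + (h*(-5) - 4)/2 = -5/2 + (-5*h - 4)/2 = -5/2 + (-4 - 5*h)/2 = -5/2 + (-2 - 5*h/2) = -9/2 - 5*h/2)
k(b, E) = -sqrt(2)*sqrt(b)/2 (k(b, E) = -sqrt(b + b)/2 = -sqrt(2)*sqrt(b)/2)
J(r) = -1/r
J(k(-3 + Z(-4, 6), R(3)))**4 = (-1/((-sqrt(2)*sqrt(-3 - 10)/2)))**4 = (-1/((-sqrt(2)*sqrt(-13)/2)))**4 = (-1/((-sqrt(2)*I*sqrt(13)/2)))**4 = (-1/((-I*sqrt(26)/2)))**4 = (-I*sqrt(26)/13)**4 = 4/169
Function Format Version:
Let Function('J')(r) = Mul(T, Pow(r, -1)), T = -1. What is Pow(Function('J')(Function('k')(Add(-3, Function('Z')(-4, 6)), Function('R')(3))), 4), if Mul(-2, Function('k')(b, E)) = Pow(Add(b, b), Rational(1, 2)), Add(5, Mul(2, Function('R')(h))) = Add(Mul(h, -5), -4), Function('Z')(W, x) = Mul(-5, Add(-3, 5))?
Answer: Rational(4, 169) ≈ 0.023669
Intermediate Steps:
Function('Z')(W, x) = -10 (Function('Z')(W, x) = Mul(-5, 2) = -10)
Function('R')(h) = Add(Rational(-9, 2), Mul(Rational(-5, 2), h)) (Function('R')(h) = Add(Rational(-5, 2), Mul(Rational(1, 2), Add(Mul(h, -5), -4))) = Add(Rational(-5, 2), Mul(Rational(1, 2), Add(Mul(-5, h), -4))) = Add(Rational(-5, 2), Mul(Rational(1, 2), Add(-4, Mul(-5, h)))) = Add(Rational(-5, 2), Add(-2, Mul(Rational(-5, 2), h))) = Add(Rational(-9, 2), Mul(Rational(-5, 2), h)))
Function('k')(b, E) = Mul(Rational(-1, 2), Pow(2, Rational(1, 2)), Pow(b, Rational(1, 2))) (Function('k')(b, E) = Mul(Rational(-1, 2), Pow(Add(b, b), Rational(1, 2))) = Mul(Rational(-1, 2), Pow(Mul(2, b), Rational(1, 2))) = Mul(Rational(-1, 2), Mul(Pow(2, Rational(1, 2)), Pow(b, Rational(1, 2)))) = Mul(Rational(-1, 2), Pow(2, Rational(1, 2)), Pow(b, Rational(1, 2))))
Function('J')(r) = Mul(-1, Pow(r, -1))
Pow(Function('J')(Function('k')(Add(-3, Function('Z')(-4, 6)), Function('R')(3))), 4) = Pow(Mul(-1, Pow(Mul(Rational(-1, 2), Pow(2, Rational(1, 2)), Pow(Add(-3, -10), Rational(1, 2))), -1)), 4) = Pow(Mul(-1, Pow(Mul(Rational(-1, 2), Pow(2, Rational(1, 2)), Pow(-13, Rational(1, 2))), -1)), 4) = Pow(Mul(-1, Pow(Mul(Rational(-1, 2), Pow(2, Rational(1, 2)), Mul(I, Pow(13, Rational(1, 2)))), -1)), 4) = Pow(Mul(-1, Pow(Mul(Rational(-1, 2), I, Pow(26, Rational(1, 2))), -1)), 4) = Pow(Mul(-1, Mul(Rational(1, 13), I, Pow(26, Rational(1, 2)))), 4) = Pow(Mul(Rational(-1, 13), I, Pow(26, Rational(1, 2))), 4) = Rational(4, 169)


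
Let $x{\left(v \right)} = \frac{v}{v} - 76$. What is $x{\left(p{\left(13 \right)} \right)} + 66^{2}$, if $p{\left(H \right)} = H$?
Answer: $4281$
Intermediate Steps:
$x{\left(v \right)} = -75$ ($x{\left(v \right)} = 1 - 76 = -75$)
$x{\left(p{\left(13 \right)} \right)} + 66^{2} = -75 + 66^{2} = -75 + 4356 = 4281$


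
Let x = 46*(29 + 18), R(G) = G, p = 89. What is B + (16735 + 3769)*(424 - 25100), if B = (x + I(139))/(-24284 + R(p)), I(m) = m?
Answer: -4080540818527/8065 ≈ -5.0596e+8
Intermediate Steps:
x = 2162 (x = 46*47 = 2162)
B = -767/8065 (B = (2162 + 139)/(-24284 + 89) = 2301/(-24195) = 2301*(-1/24195) = -767/8065 ≈ -0.095102)
B + (16735 + 3769)*(424 - 25100) = -767/8065 + (16735 + 3769)*(424 - 25100) = -767/8065 + 20504*(-24676) = -767/8065 - 505956704 = -4080540818527/8065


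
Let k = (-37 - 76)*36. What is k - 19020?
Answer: -23088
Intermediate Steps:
k = -4068 (k = -113*36 = -4068)
k - 19020 = -4068 - 19020 = -23088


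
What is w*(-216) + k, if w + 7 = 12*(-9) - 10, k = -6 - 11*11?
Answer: 26873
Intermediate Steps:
k = -127 (k = -6 - 121 = -127)
w = -125 (w = -7 + (12*(-9) - 10) = -7 + (-108 - 10) = -7 - 118 = -125)
w*(-216) + k = -125*(-216) - 127 = 27000 - 127 = 26873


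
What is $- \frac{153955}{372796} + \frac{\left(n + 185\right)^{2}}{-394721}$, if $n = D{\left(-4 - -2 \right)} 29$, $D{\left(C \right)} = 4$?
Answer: $- \frac{94544961951}{147150409916} \approx -0.64251$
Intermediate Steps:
$n = 116$ ($n = 4 \cdot 29 = 116$)
$- \frac{153955}{372796} + \frac{\left(n + 185\right)^{2}}{-394721} = - \frac{153955}{372796} + \frac{\left(116 + 185\right)^{2}}{-394721} = \left(-153955\right) \frac{1}{372796} + 301^{2} \left(- \frac{1}{394721}\right) = - \frac{153955}{372796} + 90601 \left(- \frac{1}{394721}\right) = - \frac{153955}{372796} - \frac{90601}{394721} = - \frac{94544961951}{147150409916}$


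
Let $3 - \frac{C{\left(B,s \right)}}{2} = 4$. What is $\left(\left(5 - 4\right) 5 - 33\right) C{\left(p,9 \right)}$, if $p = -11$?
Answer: $56$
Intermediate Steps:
$C{\left(B,s \right)} = -2$ ($C{\left(B,s \right)} = 6 - 8 = -2$)
$\left(\left(5 - 4\right) 5 - 33\right) C{\left(p,9 \right)} = \left(\left(5 - 4\right) 5 - 33\right) \left(-2\right) = \left(1 \cdot 5 - 33\right) \left(-2\right) = \left(5 - 33\right) \left(-2\right) = \left(-28\right) \left(-2\right) = 56$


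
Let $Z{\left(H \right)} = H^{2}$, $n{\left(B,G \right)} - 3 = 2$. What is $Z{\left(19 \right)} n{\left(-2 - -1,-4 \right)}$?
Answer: $1805$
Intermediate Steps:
$n{\left(B,G \right)} = 5$ ($n{\left(B,G \right)} = 3 + 2 = 5$)
$Z{\left(19 \right)} n{\left(-2 - -1,-4 \right)} = 19^{2} \cdot 5 = 361 \cdot 5 = 1805$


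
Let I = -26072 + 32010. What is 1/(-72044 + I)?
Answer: -1/66106 ≈ -1.5127e-5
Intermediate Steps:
I = 5938
1/(-72044 + I) = 1/(-72044 + 5938) = 1/(-66106) = -1/66106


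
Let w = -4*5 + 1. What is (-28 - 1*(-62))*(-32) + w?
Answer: -1107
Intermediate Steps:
w = -19 (w = -20 + 1 = -19)
(-28 - 1*(-62))*(-32) + w = (-28 - 1*(-62))*(-32) - 19 = (-28 + 62)*(-32) - 19 = 34*(-32) - 19 = -1088 - 19 = -1107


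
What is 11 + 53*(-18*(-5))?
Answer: 4781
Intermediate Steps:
11 + 53*(-18*(-5)) = 11 + 53*90 = 11 + 4770 = 4781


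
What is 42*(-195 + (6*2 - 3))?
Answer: -7812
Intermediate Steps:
42*(-195 + (6*2 - 3)) = 42*(-195 + (12 - 3)) = 42*(-195 + 9) = 42*(-186) = -7812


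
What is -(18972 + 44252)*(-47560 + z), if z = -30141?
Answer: 4912568024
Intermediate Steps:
-(18972 + 44252)*(-47560 + z) = -(18972 + 44252)*(-47560 - 30141) = -63224*(-77701) = -1*(-4912568024) = 4912568024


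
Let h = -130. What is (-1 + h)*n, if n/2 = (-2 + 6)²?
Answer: -4192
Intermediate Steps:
n = 32 (n = 2*(-2 + 6)² = 2*4² = 2*16 = 32)
(-1 + h)*n = (-1 - 130)*32 = -131*32 = -4192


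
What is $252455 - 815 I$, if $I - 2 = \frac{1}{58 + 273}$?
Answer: $\frac{83022260}{331} \approx 2.5082 \cdot 10^{5}$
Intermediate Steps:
$I = \frac{663}{331}$ ($I = 2 + \frac{1}{58 + 273} = 2 + \frac{1}{331} = \frac{663}{331} \approx 2.003$)
$252455 - 815 I = 252455 - \frac{540345}{331} = \frac{83022260}{331}$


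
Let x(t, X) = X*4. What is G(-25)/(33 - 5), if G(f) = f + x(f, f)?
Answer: -125/28 ≈ -4.4643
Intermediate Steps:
x(t, X) = 4*X
G(f) = 5*f (G(f) = f + 4*f = 5*f)
G(-25)/(33 - 5) = (5*(-25))/(33 - 5) = -125/28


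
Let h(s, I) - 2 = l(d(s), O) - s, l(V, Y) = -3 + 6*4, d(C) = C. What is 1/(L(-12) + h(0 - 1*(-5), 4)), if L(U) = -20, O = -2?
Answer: -½ ≈ -0.50000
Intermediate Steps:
l(V, Y) = 21 (l(V, Y) = -3 + 24 = 21)
h(s, I) = 23 - s (h(s, I) = 2 + (21 - s) = 23 - s)
1/(L(-12) + h(0 - 1*(-5), 4)) = 1/(-20 + (23 - (0 - 1*(-5)))) = 1/(-20 + (23 - (0 + 5))) = 1/(-20 + (23 - 1*5)) = 1/(-20 + (23 - 5)) = 1/(-20 + 18) = 1/(-2) = -½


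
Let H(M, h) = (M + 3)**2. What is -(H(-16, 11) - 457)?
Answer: 288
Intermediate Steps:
H(M, h) = (3 + M)**2
-(H(-16, 11) - 457) = -((3 - 16)**2 - 457) = -((-13)**2 - 457) = -(169 - 457) = -1*(-288) = 288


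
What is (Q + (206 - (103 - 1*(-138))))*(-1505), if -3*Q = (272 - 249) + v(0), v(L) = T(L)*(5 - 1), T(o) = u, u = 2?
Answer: 204680/3 ≈ 68227.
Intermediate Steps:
T(o) = 2
v(L) = 8 (v(L) = 2*(5 - 1) = 2*4 = 8)
Q = -31/3 (Q = -((272 - 249) + 8)/3 = -(23 + 8)/3 = -⅓*31 = -31/3 ≈ -10.333)
(Q + (206 - (103 - 1*(-138))))*(-1505) = (-31/3 + (206 - (103 - 1*(-138))))*(-1505) = (-31/3 + (206 - (103 + 138)))*(-1505) = (-31/3 + (206 - 1*241))*(-1505) = (-31/3 + (206 - 241))*(-1505) = (-31/3 - 35)*(-1505) = -136/3*(-1505) = 204680/3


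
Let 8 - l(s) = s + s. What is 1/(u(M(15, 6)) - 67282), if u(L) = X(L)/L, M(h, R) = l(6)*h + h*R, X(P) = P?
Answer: -1/67281 ≈ -1.4863e-5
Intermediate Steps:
l(s) = 8 - 2*s (l(s) = 8 - (s + s) = 8 - 2*s)
M(h, R) = -4*h + R*h (M(h, R) = (8 - 2*6)*h + h*R = (8 - 12)*h + R*h = -4*h + R*h)
u(L) = 1 (u(L) = L/L = 1)
1/(u(M(15, 6)) - 67282) = 1/(1 - 67282) = 1/(-67281) = -1/67281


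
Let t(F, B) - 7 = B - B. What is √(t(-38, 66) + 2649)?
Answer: 4*√166 ≈ 51.536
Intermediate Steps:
t(F, B) = 7 (t(F, B) = 7 + (B - B) = 7 + 0 = 7)
√(t(-38, 66) + 2649) = √(7 + 2649) = √2656 = 4*√166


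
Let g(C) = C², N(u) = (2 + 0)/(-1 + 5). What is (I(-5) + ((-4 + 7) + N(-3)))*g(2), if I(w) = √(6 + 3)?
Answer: 26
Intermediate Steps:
I(w) = 3 (I(w) = √9 = 3)
N(u) = ½ (N(u) = 2/4 = 2*(¼) = ½)
(I(-5) + ((-4 + 7) + N(-3)))*g(2) = (3 + ((-4 + 7) + ½))*2² = (3 + (3 + ½))*4 = (3 + 7/2)*4 = (13/2)*4 = 26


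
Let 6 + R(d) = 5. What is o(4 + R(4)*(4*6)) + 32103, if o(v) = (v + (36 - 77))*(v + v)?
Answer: 34543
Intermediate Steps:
R(d) = -1 (R(d) = -6 + 5 = -1)
o(v) = 2*v*(-41 + v) (o(v) = (v - 41)*(2*v) = (-41 + v)*(2*v) = 2*v*(-41 + v))
o(4 + R(4)*(4*6)) + 32103 = 2*(4 - 4*6)*(-41 + (4 - 4*6)) + 32103 = 2*(4 - 1*24)*(-41 + (4 - 1*24)) + 32103 = 2*(4 - 24)*(-41 + (4 - 24)) + 32103 = 2*(-20)*(-41 - 20) + 32103 = 2*(-20)*(-61) + 32103 = 2440 + 32103 = 34543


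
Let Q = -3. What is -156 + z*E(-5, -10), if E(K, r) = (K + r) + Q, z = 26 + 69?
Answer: -1866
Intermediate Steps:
z = 95
E(K, r) = -3 + K + r (E(K, r) = (K + r) - 3 = -3 + K + r)
-156 + z*E(-5, -10) = -156 + 95*(-3 - 5 - 10) = -156 + 95*(-18) = -156 - 1710 = -1866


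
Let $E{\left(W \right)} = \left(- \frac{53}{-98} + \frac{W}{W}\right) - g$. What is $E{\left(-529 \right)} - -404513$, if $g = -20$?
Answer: $\frac{39644385}{98} \approx 4.0453 \cdot 10^{5}$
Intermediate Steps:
$E{\left(W \right)} = \frac{2111}{98}$ ($E{\left(W \right)} = \left(- \frac{53}{-98} + \frac{W}{W}\right) - -20 = \left(\left(-53\right) \left(- \frac{1}{98}\right) + 1\right) + 20 = \left(\frac{53}{98} + 1\right) + 20 = \frac{151}{98} + 20 = \frac{2111}{98}$)
$E{\left(-529 \right)} - -404513 = \frac{2111}{98} - -404513 = \frac{2111}{98} + 404513 = \frac{39644385}{98}$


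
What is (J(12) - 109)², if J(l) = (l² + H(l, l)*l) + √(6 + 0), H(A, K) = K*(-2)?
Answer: (253 - √6)² ≈ 62776.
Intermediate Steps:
H(A, K) = -2*K
J(l) = √6 - l² (J(l) = (l² + (-2*l)*l) + √(6 + 0) = (l² - 2*l²) + √6 = -l² + √6 = √6 - l²)
(J(12) - 109)² = ((√6 - 1*12²) - 109)² = ((√6 - 1*144) - 109)² = ((√6 - 144) - 109)² = ((-144 + √6) - 109)² = (-253 + √6)²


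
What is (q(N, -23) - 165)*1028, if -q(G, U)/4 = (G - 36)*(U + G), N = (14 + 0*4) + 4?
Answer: -539700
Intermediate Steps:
N = 18 (N = (14 + 0) + 4 = 14 + 4 = 18)
q(G, U) = -4*(-36 + G)*(G + U) (q(G, U) = -4*(G - 36)*(U + G) = -4*(-36 + G)*(G + U))
(q(N, -23) - 165)*1028 = ((-4*18**2 + 144*18 + 144*(-23) - 4*18*(-23)) - 165)*1028 = ((-4*324 + 2592 - 3312 + 1656) - 165)*1028 = ((-1296 + 2592 - 3312 + 1656) - 165)*1028 = (-360 - 165)*1028 = -525*1028 = -539700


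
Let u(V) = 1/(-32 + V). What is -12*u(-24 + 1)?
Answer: 12/55 ≈ 0.21818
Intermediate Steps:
-12*u(-24 + 1) = -12/(-32 + (-24 + 1)) = -12/(-32 - 23) = -12/(-55) = -12*(-1/55) = 12/55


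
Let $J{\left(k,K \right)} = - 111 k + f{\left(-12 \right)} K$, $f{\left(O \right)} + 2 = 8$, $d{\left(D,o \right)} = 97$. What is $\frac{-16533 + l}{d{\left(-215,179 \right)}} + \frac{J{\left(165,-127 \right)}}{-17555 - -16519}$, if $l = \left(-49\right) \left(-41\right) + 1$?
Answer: $- \frac{13195359}{100492} \approx -131.31$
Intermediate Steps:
$f{\left(O \right)} = 6$ ($f{\left(O \right)} = -2 + 8 = 6$)
$J{\left(k,K \right)} = - 111 k + 6 K$
$l = 2010$ ($l = 2009 + 1 = 2010$)
$\frac{-16533 + l}{d{\left(-215,179 \right)}} + \frac{J{\left(165,-127 \right)}}{-17555 - -16519} = \frac{-16533 + 2010}{97} + \frac{\left(-111\right) 165 + 6 \left(-127\right)}{-17555 - -16519} = \left(-14523\right) \frac{1}{97} + \frac{-18315 - 762}{-17555 + 16519} = - \frac{14523}{97} - \frac{19077}{-1036} = - \frac{14523}{97} - - \frac{19077}{1036} = - \frac{14523}{97} + \frac{19077}{1036} = - \frac{13195359}{100492}$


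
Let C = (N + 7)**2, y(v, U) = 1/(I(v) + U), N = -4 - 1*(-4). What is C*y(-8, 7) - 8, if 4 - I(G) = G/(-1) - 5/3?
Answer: 5/2 ≈ 2.5000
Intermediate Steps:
I(G) = 17/3 + G (I(G) = 4 - (G/(-1) - 5/3) = 4 - (G*(-1) - 5*1/3) = 4 - (-G - 5/3) = 4 - (-5/3 - G) = 4 + (5/3 + G) = 17/3 + G)
N = 0 (N = -4 + 4 = 0)
y(v, U) = 1/(17/3 + U + v) (y(v, U) = 1/((17/3 + v) + U) = 1/(17/3 + U + v))
C = 49 (C = (0 + 7)**2 = 7**2 = 49)
C*y(-8, 7) - 8 = 49*(3/(17 + 3*7 + 3*(-8))) - 8 = 49*(3/(17 + 21 - 24)) - 8 = 49*(3/14) - 8 = 21/2 - 8 = 5/2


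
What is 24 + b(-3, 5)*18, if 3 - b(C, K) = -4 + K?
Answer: 60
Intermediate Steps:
b(C, K) = 7 - K (b(C, K) = 3 - (-4 + K) = 3 + (4 - K) = 7 - K)
24 + b(-3, 5)*18 = 24 + (7 - 1*5)*18 = 24 + (7 - 5)*18 = 24 + 2*18 = 24 + 36 = 60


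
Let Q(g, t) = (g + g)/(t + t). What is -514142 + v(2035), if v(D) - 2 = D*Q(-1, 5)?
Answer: -514547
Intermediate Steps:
Q(g, t) = g/t (Q(g, t) = (2*g)/((2*t)) = (2*g)*(1/(2*t)) = g/t)
v(D) = 2 - D/5 (v(D) = 2 + D*(-1/5) = 2 + D*(-1*⅕) = 2 + D*(-⅕) = 2 - D/5)
-514142 + v(2035) = -514142 + (2 - ⅕*2035) = -514142 + (2 - 407) = -514142 - 405 = -514547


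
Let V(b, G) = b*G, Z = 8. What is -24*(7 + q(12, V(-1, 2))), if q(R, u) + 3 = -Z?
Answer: 96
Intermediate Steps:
V(b, G) = G*b
q(R, u) = -11 (q(R, u) = -3 - 1*8 = -3 - 8 = -11)
-24*(7 + q(12, V(-1, 2))) = -24*(7 - 11) = -24*(-4) = 96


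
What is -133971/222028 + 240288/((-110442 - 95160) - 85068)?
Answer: -15382002439/10756146460 ≈ -1.4301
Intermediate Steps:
-133971/222028 + 240288/((-110442 - 95160) - 85068) = -133971*1/222028 + 240288/(-205602 - 85068) = -133971/222028 + 240288/(-290670) = -133971/222028 + 240288*(-1/290670) = -133971/222028 - 40048/48445 = -15382002439/10756146460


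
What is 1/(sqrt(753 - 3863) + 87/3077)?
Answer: 267699/29445266759 - 9467929*I*sqrt(3110)/29445266759 ≈ 9.0914e-6 - 0.017932*I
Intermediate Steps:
1/(sqrt(753 - 3863) + 87/3077) = 1/(sqrt(-3110) + 87*(1/3077)) = 1/(I*sqrt(3110) + 87/3077) = 1/(87/3077 + I*sqrt(3110))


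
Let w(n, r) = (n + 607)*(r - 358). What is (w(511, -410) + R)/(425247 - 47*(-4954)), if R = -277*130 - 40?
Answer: -894674/658085 ≈ -1.3595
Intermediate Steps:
R = -36050 (R = -36010 - 40 = -36050)
w(n, r) = (-358 + r)*(607 + n) (w(n, r) = (607 + n)*(-358 + r) = (-358 + r)*(607 + n))
(w(511, -410) + R)/(425247 - 47*(-4954)) = ((-217306 - 358*511 + 607*(-410) + 511*(-410)) - 36050)/(425247 - 47*(-4954)) = ((-217306 - 182938 - 248870 - 209510) - 36050)/(425247 + 232838) = (-858624 - 36050)/658085 = -894674*1/658085 = -894674/658085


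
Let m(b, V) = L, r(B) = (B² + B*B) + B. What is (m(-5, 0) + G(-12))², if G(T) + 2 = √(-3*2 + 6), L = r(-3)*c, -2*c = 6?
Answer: 2209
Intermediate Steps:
r(B) = B + 2*B² (r(B) = (B² + B²) + B = 2*B² + B = B + 2*B²)
c = -3 (c = -½*6 = -3)
L = -45 (L = -3*(1 + 2*(-3))*(-3) = -3*(1 - 6)*(-3) = -3*(-5)*(-3) = 15*(-3) = -45)
G(T) = -2 (G(T) = -2 + √(-3*2 + 6) = -2 + √(-6 + 6) = -2 + √0 = -2 + 0 = -2)
m(b, V) = -45
(m(-5, 0) + G(-12))² = (-45 - 2)² = (-47)² = 2209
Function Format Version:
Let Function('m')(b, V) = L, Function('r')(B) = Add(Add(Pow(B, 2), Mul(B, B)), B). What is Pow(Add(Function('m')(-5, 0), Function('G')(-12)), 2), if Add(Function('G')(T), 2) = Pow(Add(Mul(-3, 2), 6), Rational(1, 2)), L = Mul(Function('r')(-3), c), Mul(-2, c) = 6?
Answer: 2209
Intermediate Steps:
Function('r')(B) = Add(B, Mul(2, Pow(B, 2))) (Function('r')(B) = Add(Add(Pow(B, 2), Pow(B, 2)), B) = Add(Mul(2, Pow(B, 2)), B) = Add(B, Mul(2, Pow(B, 2))))
c = -3 (c = Mul(Rational(-1, 2), 6) = -3)
L = -45 (L = Mul(Mul(-3, Add(1, Mul(2, -3))), -3) = Mul(Mul(-3, Add(1, -6)), -3) = Mul(Mul(-3, -5), -3) = Mul(15, -3) = -45)
Function('G')(T) = -2 (Function('G')(T) = Add(-2, Pow(Add(Mul(-3, 2), 6), Rational(1, 2))) = Add(-2, Pow(Add(-6, 6), Rational(1, 2))) = Add(-2, Pow(0, Rational(1, 2))) = Add(-2, 0) = -2)
Function('m')(b, V) = -45
Pow(Add(Function('m')(-5, 0), Function('G')(-12)), 2) = Pow(Add(-45, -2), 2) = Pow(-47, 2) = 2209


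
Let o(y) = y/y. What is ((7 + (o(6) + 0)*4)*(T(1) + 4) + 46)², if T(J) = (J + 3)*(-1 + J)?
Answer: 8100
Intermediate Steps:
o(y) = 1
T(J) = (-1 + J)*(3 + J) (T(J) = (3 + J)*(-1 + J) = (-1 + J)*(3 + J))
((7 + (o(6) + 0)*4)*(T(1) + 4) + 46)² = ((7 + (1 + 0)*4)*((-3 + 1² + 2*1) + 4) + 46)² = ((7 + 1*4)*((-3 + 1 + 2) + 4) + 46)² = ((7 + 4)*(0 + 4) + 46)² = (11*4 + 46)² = (44 + 46)² = 90² = 8100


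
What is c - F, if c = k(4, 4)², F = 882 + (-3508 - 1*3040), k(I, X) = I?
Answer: 5682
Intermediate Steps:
F = -5666 (F = 882 + (-3508 - 3040) = 882 - 6548 = -5666)
c = 16 (c = 4² = 16)
c - F = 16 - 1*(-5666) = 16 + 5666 = 5682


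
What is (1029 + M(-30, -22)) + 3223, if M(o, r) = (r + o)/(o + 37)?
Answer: 29712/7 ≈ 4244.6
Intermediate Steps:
M(o, r) = (o + r)/(37 + o)
(1029 + M(-30, -22)) + 3223 = (1029 + (-30 - 22)/(37 - 30)) + 3223 = (1029 - 52/7) + 3223 = 7151/7 + 3223 = 29712/7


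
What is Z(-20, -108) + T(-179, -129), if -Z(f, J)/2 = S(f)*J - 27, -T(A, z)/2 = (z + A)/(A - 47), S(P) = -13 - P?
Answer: 176650/113 ≈ 1563.3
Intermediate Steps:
T(A, z) = -2*(A + z)/(-47 + A) (T(A, z) = -2*(z + A)/(A - 47) = -2*(A + z)/(-47 + A))
Z(f, J) = 54 - 2*J*(-13 - f) (Z(f, J) = -2*((-13 - f)*J - 27) = -2*(J*(-13 - f) - 27) = -2*(-27 + J*(-13 - f)) = 54 - 2*J*(-13 - f))
Z(-20, -108) + T(-179, -129) = (54 + 2*(-108)*(13 - 20)) + 2*(-1*(-179) - 1*(-129))/(-47 - 179) = (54 + 2*(-108)*(-7)) + 2*(179 + 129)/(-226) = (54 + 1512) + 2*(-1/226)*308 = 1566 - 308/113 = 176650/113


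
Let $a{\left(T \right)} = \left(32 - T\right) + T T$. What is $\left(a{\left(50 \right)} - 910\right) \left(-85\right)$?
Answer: $-133620$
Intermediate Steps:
$a{\left(T \right)} = 32 + T^{2} - T$ ($a{\left(T \right)} = \left(32 - T\right) + T^{2} = 32 + T^{2} - T$)
$\left(a{\left(50 \right)} - 910\right) \left(-85\right) = \left(\left(32 + 50^{2} - 50\right) - 910\right) \left(-85\right) = \left(\left(32 + 2500 - 50\right) - 910\right) \left(-85\right) = \left(2482 - 910\right) \left(-85\right) = 1572 \left(-85\right) = -133620$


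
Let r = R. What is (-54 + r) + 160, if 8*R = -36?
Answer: 203/2 ≈ 101.50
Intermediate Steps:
R = -9/2 (R = (⅛)*(-36) = -9/2 ≈ -4.5000)
r = -9/2 ≈ -4.5000
(-54 + r) + 160 = (-54 - 9/2) + 160 = -117/2 + 160 = 203/2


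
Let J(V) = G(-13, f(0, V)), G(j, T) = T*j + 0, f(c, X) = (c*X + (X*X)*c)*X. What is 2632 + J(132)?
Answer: 2632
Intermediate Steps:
f(c, X) = X*(X*c + c*X²) (f(c, X) = (X*c + X²*c)*X = (X*c + c*X²)*X = X*(X*c + c*X²))
G(j, T) = T*j
J(V) = 0 (J(V) = (0*V²*(1 + V))*(-13) = 0*(-13) = 0)
2632 + J(132) = 2632 + 0 = 2632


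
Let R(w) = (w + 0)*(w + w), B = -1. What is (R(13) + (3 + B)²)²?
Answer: 116964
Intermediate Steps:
R(w) = 2*w² (R(w) = w*(2*w) = 2*w²)
(R(13) + (3 + B)²)² = (2*13² + (3 - 1)²)² = (2*169 + 2²)² = (338 + 4)² = 342² = 116964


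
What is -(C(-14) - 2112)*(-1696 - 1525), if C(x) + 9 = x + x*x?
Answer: -6245519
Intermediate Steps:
C(x) = -9 + x + x² (C(x) = -9 + (x + x*x) = -9 + (x + x²) = -9 + x + x²)
-(C(-14) - 2112)*(-1696 - 1525) = -((-9 - 14 + (-14)²) - 2112)*(-1696 - 1525) = -((-9 - 14 + 196) - 2112)*(-3221) = -(173 - 2112)*(-3221) = -(-1939)*(-3221) = -1*6245519 = -6245519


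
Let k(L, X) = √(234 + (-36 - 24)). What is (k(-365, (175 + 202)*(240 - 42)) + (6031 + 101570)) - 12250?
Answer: 95351 + √174 ≈ 95364.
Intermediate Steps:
k(L, X) = √174 (k(L, X) = √(234 - 60) = √174)
(k(-365, (175 + 202)*(240 - 42)) + (6031 + 101570)) - 12250 = (√174 + (6031 + 101570)) - 12250 = (√174 + 107601) - 12250 = (107601 + √174) - 12250 = 95351 + √174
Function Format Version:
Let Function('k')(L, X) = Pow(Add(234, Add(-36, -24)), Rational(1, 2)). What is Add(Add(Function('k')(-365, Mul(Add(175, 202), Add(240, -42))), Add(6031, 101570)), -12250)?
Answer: Add(95351, Pow(174, Rational(1, 2))) ≈ 95364.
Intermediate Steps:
Function('k')(L, X) = Pow(174, Rational(1, 2)) (Function('k')(L, X) = Pow(Add(234, -60), Rational(1, 2)) = Pow(174, Rational(1, 2)))
Add(Add(Function('k')(-365, Mul(Add(175, 202), Add(240, -42))), Add(6031, 101570)), -12250) = Add(Add(Pow(174, Rational(1, 2)), Add(6031, 101570)), -12250) = Add(Add(Pow(174, Rational(1, 2)), 107601), -12250) = Add(Add(107601, Pow(174, Rational(1, 2))), -12250) = Add(95351, Pow(174, Rational(1, 2)))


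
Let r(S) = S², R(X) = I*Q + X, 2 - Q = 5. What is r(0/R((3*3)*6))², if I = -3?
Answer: 0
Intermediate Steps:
Q = -3 (Q = 2 - 1*5 = 2 - 5 = -3)
R(X) = 9 + X (R(X) = -3*(-3) + X = 9 + X)
r(0/R((3*3)*6))² = ((0/(9 + (3*3)*6))²)² = ((0/(9 + 9*6))²)² = ((0/(9 + 54))²)² = ((0/63)²)² = ((0*(1/63))²)² = (0²)² = 0² = 0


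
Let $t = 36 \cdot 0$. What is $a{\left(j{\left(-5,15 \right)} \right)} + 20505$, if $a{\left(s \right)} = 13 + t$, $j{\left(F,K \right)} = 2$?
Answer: $20518$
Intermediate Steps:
$t = 0$
$a{\left(s \right)} = 13$ ($a{\left(s \right)} = 13 + 0 = 13$)
$a{\left(j{\left(-5,15 \right)} \right)} + 20505 = 13 + 20505 = 20518$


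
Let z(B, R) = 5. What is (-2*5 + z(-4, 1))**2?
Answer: 25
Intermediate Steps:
(-2*5 + z(-4, 1))**2 = (-2*5 + 5)**2 = (-10 + 5)**2 = (-5)**2 = 25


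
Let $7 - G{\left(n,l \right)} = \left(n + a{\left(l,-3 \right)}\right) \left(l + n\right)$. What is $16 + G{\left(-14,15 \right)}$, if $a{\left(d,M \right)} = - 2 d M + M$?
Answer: $-50$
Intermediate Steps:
$a{\left(d,M \right)} = M - 2 M d$ ($a{\left(d,M \right)} = - 2 M d + M = M - 2 M d$)
$G{\left(n,l \right)} = 7 - \left(l + n\right) \left(-3 + n + 6 l\right)$ ($G{\left(n,l \right)} = 7 - \left(n - 3 \left(1 - 2 l\right)\right) \left(l + n\right) = 7 - \left(n + \left(-3 + 6 l\right)\right) \left(l + n\right) = 7 - \left(-3 + n + 6 l\right) \left(l + n\right) = 7 - \left(l + n\right) \left(-3 + n + 6 l\right)$)
$16 + G{\left(-14,15 \right)} = 16 + \left(7 - \left(-14\right)^{2} - 6 \cdot 15^{2} + 3 \cdot 15 + 3 \left(-14\right) - 105 \left(-14\right)\right) = 16 + \left(7 - 196 - 1350 + 45 - 42 + 1470\right) = 16 - 66 = -50$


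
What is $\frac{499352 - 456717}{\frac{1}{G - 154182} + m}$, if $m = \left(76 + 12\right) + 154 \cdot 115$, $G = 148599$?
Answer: $\frac{238031205}{99366233} \approx 2.3955$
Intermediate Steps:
$m = 17798$ ($m = 88 + 17710 = 17798$)
$\frac{499352 - 456717}{\frac{1}{G - 154182} + m} = \frac{499352 - 456717}{\frac{1}{148599 - 154182} + 17798} = \frac{42635}{\frac{1}{-5583} + 17798} = \frac{42635}{- \frac{1}{5583} + 17798} = \frac{42635}{\frac{99366233}{5583}} = 42635 \cdot \frac{5583}{99366233} = \frac{238031205}{99366233}$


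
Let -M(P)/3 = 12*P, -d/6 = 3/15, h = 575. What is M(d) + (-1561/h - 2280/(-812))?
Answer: 5053387/116725 ≈ 43.293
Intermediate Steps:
d = -6/5 (d = -18/15 = -6*⅕ = -6/5 ≈ -1.2000)
M(P) = -36*P
M(d) + (-1561/h - 2280/(-812)) = -36*(-6/5) + (-1561/575 - 2280/(-812)) = 216/5 + (-1561*1/575 - 2280*(-1/812)) = 216/5 + (-1561/575 + 570/203) = 216/5 + 10867/116725 = 5053387/116725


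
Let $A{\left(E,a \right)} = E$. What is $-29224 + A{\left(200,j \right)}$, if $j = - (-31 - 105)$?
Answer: $-29024$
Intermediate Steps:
$j = 136$ ($j = \left(-1\right) \left(-136\right) = 136$)
$-29224 + A{\left(200,j \right)} = -29224 + 200 = -29024$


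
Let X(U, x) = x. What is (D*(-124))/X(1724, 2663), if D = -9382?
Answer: 1163368/2663 ≈ 436.86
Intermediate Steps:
(D*(-124))/X(1724, 2663) = -9382*(-124)/2663 = 1163368*(1/2663) = 1163368/2663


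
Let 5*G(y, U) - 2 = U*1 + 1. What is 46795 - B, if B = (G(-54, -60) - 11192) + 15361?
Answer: 213187/5 ≈ 42637.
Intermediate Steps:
G(y, U) = ⅗ + U/5 (G(y, U) = ⅖ + (U*1 + 1)/5 = ⅖ + (U + 1)/5 = ⅖ + (1 + U)/5 = ⅖ + (⅕ + U/5) = ⅗ + U/5)
B = 20788/5 (B = ((⅗ + (⅕)*(-60)) - 11192) + 15361 = ((⅗ - 12) - 11192) + 15361 = (-57/5 - 11192) + 15361 = -56017/5 + 15361 = 20788/5 ≈ 4157.6)
46795 - B = 46795 - 1*20788/5 = 46795 - 20788/5 = 213187/5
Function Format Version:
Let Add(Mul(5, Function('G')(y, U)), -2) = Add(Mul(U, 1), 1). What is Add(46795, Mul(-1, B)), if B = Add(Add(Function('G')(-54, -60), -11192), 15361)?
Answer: Rational(213187, 5) ≈ 42637.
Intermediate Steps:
Function('G')(y, U) = Add(Rational(3, 5), Mul(Rational(1, 5), U)) (Function('G')(y, U) = Add(Rational(2, 5), Mul(Rational(1, 5), Add(Mul(U, 1), 1))) = Add(Rational(2, 5), Mul(Rational(1, 5), Add(U, 1))) = Add(Rational(2, 5), Mul(Rational(1, 5), Add(1, U))) = Add(Rational(2, 5), Add(Rational(1, 5), Mul(Rational(1, 5), U))) = Add(Rational(3, 5), Mul(Rational(1, 5), U)))
B = Rational(20788, 5) (B = Add(Add(Add(Rational(3, 5), Mul(Rational(1, 5), -60)), -11192), 15361) = Add(Add(Add(Rational(3, 5), -12), -11192), 15361) = Add(Add(Rational(-57, 5), -11192), 15361) = Add(Rational(-56017, 5), 15361) = Rational(20788, 5) ≈ 4157.6)
Add(46795, Mul(-1, B)) = Add(46795, Mul(-1, Rational(20788, 5))) = Add(46795, Rational(-20788, 5)) = Rational(213187, 5)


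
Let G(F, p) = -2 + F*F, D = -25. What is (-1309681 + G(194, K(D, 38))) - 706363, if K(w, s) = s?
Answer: -1978410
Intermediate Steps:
G(F, p) = -2 + F**2
(-1309681 + G(194, K(D, 38))) - 706363 = (-1309681 + (-2 + 194**2)) - 706363 = (-1309681 + (-2 + 37636)) - 706363 = (-1309681 + 37634) - 706363 = -1272047 - 706363 = -1978410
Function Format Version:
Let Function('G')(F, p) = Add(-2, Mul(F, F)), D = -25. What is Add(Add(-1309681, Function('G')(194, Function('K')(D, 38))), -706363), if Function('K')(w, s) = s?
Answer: -1978410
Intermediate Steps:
Function('G')(F, p) = Add(-2, Pow(F, 2))
Add(Add(-1309681, Function('G')(194, Function('K')(D, 38))), -706363) = Add(Add(-1309681, Add(-2, Pow(194, 2))), -706363) = Add(Add(-1309681, Add(-2, 37636)), -706363) = Add(Add(-1309681, 37634), -706363) = Add(-1272047, -706363) = -1978410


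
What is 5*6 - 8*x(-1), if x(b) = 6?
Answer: -18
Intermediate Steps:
5*6 - 8*x(-1) = 5*6 - 8*6 = 30 - 48 = -18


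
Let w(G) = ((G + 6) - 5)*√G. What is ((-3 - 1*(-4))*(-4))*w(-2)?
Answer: 4*I*√2 ≈ 5.6569*I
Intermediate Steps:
w(G) = √G*(1 + G) (w(G) = ((6 + G) - 5)*√G = (1 + G)*√G = √G*(1 + G))
((-3 - 1*(-4))*(-4))*w(-2) = ((-3 - 1*(-4))*(-4))*(√(-2)*(1 - 2)) = ((-3 + 4)*(-4))*((I*√2)*(-1)) = (1*(-4))*(-I*√2) = -(-4)*I*√2 = 4*I*√2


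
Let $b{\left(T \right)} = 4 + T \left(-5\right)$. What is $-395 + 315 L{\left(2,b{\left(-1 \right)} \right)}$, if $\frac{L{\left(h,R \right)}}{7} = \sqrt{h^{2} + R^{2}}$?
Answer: $-395 + 2205 \sqrt{85} \approx 19934.0$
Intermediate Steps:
$b{\left(T \right)} = 4 - 5 T$
$L{\left(h,R \right)} = 7 \sqrt{R^{2} + h^{2}}$ ($L{\left(h,R \right)} = 7 \sqrt{h^{2} + R^{2}} = 7 \sqrt{R^{2} + h^{2}}$)
$-395 + 315 L{\left(2,b{\left(-1 \right)} \right)} = -395 + 315 \cdot 7 \sqrt{\left(4 - -5\right)^{2} + 2^{2}} = -395 + 315 \cdot 7 \sqrt{\left(4 + 5\right)^{2} + 4} = -395 + 315 \cdot 7 \sqrt{9^{2} + 4} = -395 + 315 \cdot 7 \sqrt{81 + 4} = -395 + 315 \cdot 7 \sqrt{85} = -395 + 2205 \sqrt{85}$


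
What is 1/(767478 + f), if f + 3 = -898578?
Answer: -1/131103 ≈ -7.6276e-6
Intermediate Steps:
f = -898581 (f = -3 - 898578 = -898581)
1/(767478 + f) = 1/(767478 - 898581) = 1/(-131103) = -1/131103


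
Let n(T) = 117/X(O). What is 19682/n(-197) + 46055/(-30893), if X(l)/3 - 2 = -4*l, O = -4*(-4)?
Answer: -2900002289/92679 ≈ -31291.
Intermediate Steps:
O = 16
X(l) = 6 - 12*l (X(l) = 6 + 3*(-4*l) = 6 - 12*l)
n(T) = -39/62 (n(T) = 117/(6 - 12*16) = 117/(6 - 192) = 117/(-186) = 117*(-1/186) = -39/62)
19682/n(-197) + 46055/(-30893) = 19682/(-39/62) + 46055/(-30893) = 19682*(-62/39) + 46055*(-1/30893) = -93868/3 - 46055/30893 = -2900002289/92679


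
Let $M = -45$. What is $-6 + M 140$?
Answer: $-6306$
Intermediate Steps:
$-6 + M 140 = -6 - 6300 = -6306$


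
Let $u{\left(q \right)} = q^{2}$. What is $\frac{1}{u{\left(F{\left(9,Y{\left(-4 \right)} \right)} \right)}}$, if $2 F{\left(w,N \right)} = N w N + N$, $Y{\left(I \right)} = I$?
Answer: $\frac{1}{4900} \approx 0.00020408$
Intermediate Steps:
$F{\left(w,N \right)} = \frac{N}{2} + \frac{w N^{2}}{2}$ ($F{\left(w,N \right)} = \frac{N w N + N}{2} = \frac{w N^{2} + N}{2} = \frac{N + w N^{2}}{2} = \frac{N}{2} + \frac{w N^{2}}{2}$)
$\frac{1}{u{\left(F{\left(9,Y{\left(-4 \right)} \right)} \right)}} = \frac{1}{\left(\frac{1}{2} \left(-4\right) \left(1 - 36\right)\right)^{2}} = \frac{1}{\left(\frac{1}{2} \left(-4\right) \left(-35\right)\right)^{2}} = \frac{1}{70^{2}} = \frac{1}{4900}$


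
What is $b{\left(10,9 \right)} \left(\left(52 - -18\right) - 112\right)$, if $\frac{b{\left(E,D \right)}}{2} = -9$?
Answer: $756$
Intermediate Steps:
$b{\left(E,D \right)} = -18$ ($b{\left(E,D \right)} = 2 \left(-9\right) = -18$)
$b{\left(10,9 \right)} \left(\left(52 - -18\right) - 112\right) = - 18 \left(\left(52 - -18\right) - 112\right) = - 18 \left(\left(52 + 18\right) - 112\right) = - 18 \left(70 - 112\right) = \left(-18\right) \left(-42\right) = 756$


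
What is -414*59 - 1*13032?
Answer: -37458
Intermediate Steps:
-414*59 - 1*13032 = -24426 - 13032 = -37458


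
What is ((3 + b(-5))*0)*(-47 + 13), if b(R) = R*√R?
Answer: 0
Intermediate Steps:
b(R) = R^(3/2)
((3 + b(-5))*0)*(-47 + 13) = ((3 + (-5)^(3/2))*0)*(-47 + 13) = ((3 - 5*I*√5)*0)*(-34) = 0*(-34) = 0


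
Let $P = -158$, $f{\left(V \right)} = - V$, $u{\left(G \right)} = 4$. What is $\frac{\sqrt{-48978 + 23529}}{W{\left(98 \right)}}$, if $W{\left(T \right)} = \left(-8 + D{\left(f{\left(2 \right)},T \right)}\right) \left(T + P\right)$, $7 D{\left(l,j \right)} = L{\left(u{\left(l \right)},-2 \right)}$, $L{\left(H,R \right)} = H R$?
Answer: $\frac{7 i \sqrt{25449}}{3840} \approx 0.29081 i$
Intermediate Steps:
$D{\left(l,j \right)} = - \frac{8}{7}$ ($D{\left(l,j \right)} = \frac{4 \left(-2\right)}{7} = \frac{1}{7} \left(-8\right) = - \frac{8}{7}$)
$W{\left(T \right)} = \frac{10112}{7} - \frac{64 T}{7}$ ($W{\left(T \right)} = \left(-8 - \frac{8}{7}\right) \left(T - 158\right) = - \frac{64 \left(-158 + T\right)}{7} = \frac{10112}{7} - \frac{64 T}{7}$)
$\frac{\sqrt{-48978 + 23529}}{W{\left(98 \right)}} = \frac{\sqrt{-48978 + 23529}}{\frac{10112}{7} - 896} = \frac{\sqrt{-25449}}{\frac{10112}{7} - 896} = \frac{i \sqrt{25449}}{\frac{3840}{7}} = i \sqrt{25449} \cdot \frac{7}{3840} = \frac{7 i \sqrt{25449}}{3840}$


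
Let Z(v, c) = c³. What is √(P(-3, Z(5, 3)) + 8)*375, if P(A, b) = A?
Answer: 375*√5 ≈ 838.53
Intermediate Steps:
√(P(-3, Z(5, 3)) + 8)*375 = √(-3 + 8)*375 = √5*375 = 375*√5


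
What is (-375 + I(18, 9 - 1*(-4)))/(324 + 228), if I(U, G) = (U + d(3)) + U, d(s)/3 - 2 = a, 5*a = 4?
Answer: -551/920 ≈ -0.59891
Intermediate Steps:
a = 4/5 (a = (1/5)*4 = 4/5 ≈ 0.80000)
d(s) = 42/5 (d(s) = 6 + 3*(4/5) = 6 + 12/5 = 42/5)
I(U, G) = 42/5 + 2*U (I(U, G) = (U + 42/5) + U = (42/5 + U) + U = 42/5 + 2*U)
(-375 + I(18, 9 - 1*(-4)))/(324 + 228) = (-375 + (42/5 + 2*18))/(324 + 228) = (-375 + (42/5 + 36))/552 = (-375 + 222/5)*(1/552) = -1653/5*1/552 = -551/920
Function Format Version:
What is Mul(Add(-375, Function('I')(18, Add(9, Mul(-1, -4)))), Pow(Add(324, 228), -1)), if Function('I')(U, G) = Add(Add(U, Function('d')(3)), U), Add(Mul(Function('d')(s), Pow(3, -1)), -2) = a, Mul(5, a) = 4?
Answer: Rational(-551, 920) ≈ -0.59891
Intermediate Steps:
a = Rational(4, 5) (a = Mul(Rational(1, 5), 4) = Rational(4, 5) ≈ 0.80000)
Function('d')(s) = Rational(42, 5) (Function('d')(s) = Add(6, Mul(3, Rational(4, 5))) = Add(6, Rational(12, 5)) = Rational(42, 5))
Function('I')(U, G) = Add(Rational(42, 5), Mul(2, U)) (Function('I')(U, G) = Add(Add(U, Rational(42, 5)), U) = Add(Add(Rational(42, 5), U), U) = Add(Rational(42, 5), Mul(2, U)))
Mul(Add(-375, Function('I')(18, Add(9, Mul(-1, -4)))), Pow(Add(324, 228), -1)) = Mul(Add(-375, Add(Rational(42, 5), Mul(2, 18))), Pow(Add(324, 228), -1)) = Mul(Add(-375, Add(Rational(42, 5), 36)), Pow(552, -1)) = Mul(Add(-375, Rational(222, 5)), Rational(1, 552)) = Mul(Rational(-1653, 5), Rational(1, 552)) = Rational(-551, 920)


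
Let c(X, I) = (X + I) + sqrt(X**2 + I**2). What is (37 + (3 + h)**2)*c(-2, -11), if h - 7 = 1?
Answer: -2054 + 790*sqrt(5) ≈ -287.51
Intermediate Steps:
h = 8 (h = 7 + 1 = 8)
c(X, I) = I + X + sqrt(I**2 + X**2) (c(X, I) = (I + X) + sqrt(I**2 + X**2) = I + X + sqrt(I**2 + X**2))
(37 + (3 + h)**2)*c(-2, -11) = (37 + (3 + 8)**2)*(-11 - 2 + sqrt((-11)**2 + (-2)**2)) = (37 + 11**2)*(-11 - 2 + sqrt(121 + 4)) = (37 + 121)*(-11 - 2 + sqrt(125)) = 158*(-11 - 2 + 5*sqrt(5)) = 158*(-13 + 5*sqrt(5)) = -2054 + 790*sqrt(5)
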